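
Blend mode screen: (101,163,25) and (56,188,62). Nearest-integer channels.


Screen: C = 255 - (255-A)×(255-B)/255, rounded to nearest integer
R: 255 - (255-101)×(255-56)/255 = 255 - 30646/255 ≈ 255 - 120.180 = 134.820 → 135
G: 255 - (255-163)×(255-188)/255 = 255 - 6164/255 ≈ 255 - 24.173 = 230.827 → 231
B: 255 - (255-25)×(255-62)/255 = 255 - 44390/255 ≈ 255 - 174.078 = 80.922 → 81
= RGB(135, 231, 81)


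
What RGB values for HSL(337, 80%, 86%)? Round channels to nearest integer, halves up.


H=337°, S=0.80, L=0.86
C = (1-|2L-1|)×S = (1-|0.72|)×0.80 = 0.224
H' = H/60 = 337/60 ≈ 5.6167; X = C×(1-|H' mod 2 - 1|) ≈ 0.0859
m = L - C/2 = 0.86 - 0.112 = 0.748
Sector ⌊H'⌋ = 5 → (R',G',B') = (0.224, 0.0, ≈0.0859)
RGB = ((R'+m)×255, (G'+m)×255, (B'+m)×255) = (247.86, 190.74, 212.636)
Round half up → RGB(248, 191, 213)


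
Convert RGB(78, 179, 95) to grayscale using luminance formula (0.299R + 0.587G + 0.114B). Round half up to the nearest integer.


Gray = 0.299×R + 0.587×G + 0.114×B
Gray = 0.299×78 + 0.587×179 + 0.114×95
Gray = 23.322 + 105.073 + 10.830
Gray = 139.225 → round half up → 139
Gray = 139


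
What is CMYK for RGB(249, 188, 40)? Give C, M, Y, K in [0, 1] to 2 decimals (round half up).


R'=249/255≈0.9765, G'=188/255≈0.7373, B'=40/255≈0.1569
K = 1 - max(R',G',B') = 1 - 249/255 = 6/255 = 0.02352… → 0.02
(1-R'-K)/(1-K) simplifies to (max-R)/max with max = 249:
C = (249-249)/249 = 0/249 = 0 → 0.00
M = (249-188)/249 = 61/249 = 0.24497… → 0.24
Y = (249-40)/249 = 209/249 = 0.83935… → 0.84
= CMYK(0.00, 0.24, 0.84, 0.02)


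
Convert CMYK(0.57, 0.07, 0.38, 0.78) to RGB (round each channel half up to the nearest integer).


R = 255 × (1-C) × (1-K) = 255 × 0.43 × 0.22 = 24.123 → 24
G = 255 × (1-M) × (1-K) = 255 × 0.93 × 0.22 = 52.173 → 52
B = 255 × (1-Y) × (1-K) = 255 × 0.62 × 0.22 = 34.782 → 35
= RGB(24, 52, 35)


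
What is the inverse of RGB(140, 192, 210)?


Invert: (255-R, 255-G, 255-B)
R: 255-140 = 115
G: 255-192 = 63
B: 255-210 = 45
= RGB(115, 63, 45)


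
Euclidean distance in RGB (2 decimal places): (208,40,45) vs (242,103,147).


d = √[(R₁-R₂)² + (G₁-G₂)² + (B₁-B₂)²]
d = √[(208-242)² + (40-103)² + (45-147)²]
d = √[1156 + 3969 + 10404]
d = √15529
d ≈ 124.62


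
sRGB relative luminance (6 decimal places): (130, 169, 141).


Linearize each channel (sRGB transfer function): c = v/255; c_lin = c/12.92 if c ≤ 0.04045, else ((c+0.055)/1.055)^2.4
  R: 130/255 ≈ 0.509804 > 0.04045 → ((0.509804+0.055)/1.055)^2.4 ≈ 0.223228
  G: 169/255 ≈ 0.662745 > 0.04045 → ((0.662745+0.055)/1.055)^2.4 ≈ 0.396755
  B: 141/255 ≈ 0.552941 > 0.04045 → ((0.552941+0.055)/1.055)^2.4 ≈ 0.266356
R_lin = 0.223228, G_lin = 0.396755, B_lin = 0.266356
L = 0.2126×R + 0.7152×G + 0.0722×B
L = 0.2126×0.223228 + 0.7152×0.396755 + 0.0722×0.266356
L ≈ 0.350448


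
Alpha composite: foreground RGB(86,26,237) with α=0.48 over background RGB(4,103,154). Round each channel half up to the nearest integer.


C = α×F + (1-α)×B, with 1-α = 0.52
R: 0.48×86 + 0.52×4 = 41.28 + 2.08 = 43.36 → 43
G: 0.48×26 + 0.52×103 = 12.48 + 53.56 = 66.04 → 66
B: 0.48×237 + 0.52×154 = 113.76 + 80.08 = 193.84 → 194
= RGB(43, 66, 194)


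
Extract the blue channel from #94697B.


Color: #94697B
R = 94 = 148
G = 69 = 105
B = 7B = 123
Blue = 123


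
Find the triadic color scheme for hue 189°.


Triadic: equally spaced at 120° intervals
H1 = 189°
H2 = (189 + 120) mod 360 = 309°
H3 = (189 + 240) mod 360 = 69°
Triadic = 189°, 309°, 69°


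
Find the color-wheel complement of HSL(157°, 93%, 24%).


Complement = opposite side of color wheel = hue + 180°
H' = (157 + 180) mod 360 = 337°
S and L unchanged.
= HSL(337°, 93%, 24%)


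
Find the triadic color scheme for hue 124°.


Triadic: equally spaced at 120° intervals
H1 = 124°
H2 = (124 + 120) mod 360 = 244°
H3 = (124 + 240) mod 360 = 4°
Triadic = 124°, 244°, 4°


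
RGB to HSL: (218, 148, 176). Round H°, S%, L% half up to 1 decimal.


Normalize: R'=218/255≈0.8549, G'=148/255≈0.5804, B'=176/255≈0.6902
Max=218/255, Min=148/255, Δ=Max-Min=70/255
L = (Max+Min)/2 = (218+148)/510 = 366/510 = 0.71764… → L = 71.8%
L > 0.5 → S = Δ/(2-Max-Min) = 70/(510-218-148) = 70/144 = 0.48611… → S = 48.6%
(the 1/255 factors cancel in S and H, so raw channel differences can be used)
Max is R' → H = 60 × (((G-B)/Δ) mod 6) = 60 × (((148-176)/70) mod 6)
  (-28)/70 = -0.4; negative, so add 6 → 5.6
  H = 60 × 5.6 = 336° → H = 336.0°
= HSL(336.0°, 48.6%, 71.8%)


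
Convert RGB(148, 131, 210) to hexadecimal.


R = 148 → 94 (hex)
G = 131 → 83 (hex)
B = 210 → D2 (hex)
Hex = #9483D2


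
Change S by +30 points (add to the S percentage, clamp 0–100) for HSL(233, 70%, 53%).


Original S = 70%
Adjustment = +30 percentage points
New S = 70 + (30) = 100
Clamp to [0, 100] → 100
= HSL(233°, 100%, 53%)


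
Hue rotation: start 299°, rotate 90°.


New hue = (H + rotation) mod 360
New hue = (299 + 90) mod 360
= 389 mod 360
= 29°


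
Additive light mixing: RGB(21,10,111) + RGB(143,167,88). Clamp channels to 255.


Additive: each channel = min(255, C₁+C₂)
R: 21+143 = 164 → 164
G: 10+167 = 177 → 177
B: 111+88 = 199 → 199
= RGB(164, 177, 199)


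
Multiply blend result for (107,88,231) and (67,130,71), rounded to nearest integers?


Multiply: C = A×B/255, rounded to nearest integer
R: 107×67/255 = 7169/255 ≈ 28.114 → 28
G: 88×130/255 = 11440/255 ≈ 44.863 → 45
B: 231×71/255 = 16401/255 ≈ 64.318 → 64
= RGB(28, 45, 64)


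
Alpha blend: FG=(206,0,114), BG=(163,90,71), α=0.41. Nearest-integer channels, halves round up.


C = α×F + (1-α)×B, with 1-α = 0.59
R: 0.41×206 + 0.59×163 = 84.46 + 96.17 = 180.63 → 181
G: 0.41×0 + 0.59×90 = 0.00 + 53.10 = 53.10 → 53
B: 0.41×114 + 0.59×71 = 46.74 + 41.89 = 88.63 → 89
= RGB(181, 53, 89)


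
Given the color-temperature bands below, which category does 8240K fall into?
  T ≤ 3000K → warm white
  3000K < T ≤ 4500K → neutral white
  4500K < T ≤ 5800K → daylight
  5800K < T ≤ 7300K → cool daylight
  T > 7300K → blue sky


Temperature: 8240K
8240K > 7300K → blue sky
Classification: blue sky


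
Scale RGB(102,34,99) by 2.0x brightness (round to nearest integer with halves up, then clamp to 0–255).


Multiply each channel by 2.0, round half up, clamp to [0, 255]
R: 102×2.0 = 204
G: 34×2.0 = 68
B: 99×2.0 = 198
= RGB(204, 68, 198)


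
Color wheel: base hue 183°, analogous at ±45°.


Base hue: 183°
Left analog: (183 - 45) mod 360 = 138°
Right analog: (183 + 45) mod 360 = 228°
Analogous hues = 138° and 228°


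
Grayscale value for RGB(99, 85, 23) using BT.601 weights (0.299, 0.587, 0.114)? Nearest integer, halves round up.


Gray = 0.299×R + 0.587×G + 0.114×B
Gray = 0.299×99 + 0.587×85 + 0.114×23
Gray = 29.601 + 49.895 + 2.622
Gray = 82.118 → round half up → 82
Gray = 82


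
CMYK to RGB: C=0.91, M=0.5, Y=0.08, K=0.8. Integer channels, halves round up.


R = 255 × (1-C) × (1-K) = 255 × 0.09 × 0.20 = 4.59 → 5
G = 255 × (1-M) × (1-K) = 255 × 0.50 × 0.20 = 25.5 → 26
B = 255 × (1-Y) × (1-K) = 255 × 0.92 × 0.20 = 46.92 → 47
= RGB(5, 26, 47)


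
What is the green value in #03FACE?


Color: #03FACE
R = 03 = 3
G = FA = 250
B = CE = 206
Green = 250


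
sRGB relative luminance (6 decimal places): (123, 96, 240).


Linearize each channel (sRGB transfer function): c = v/255; c_lin = c/12.92 if c ≤ 0.04045, else ((c+0.055)/1.055)^2.4
  R: 123/255 ≈ 0.482353 > 0.04045 → ((0.482353+0.055)/1.055)^2.4 ≈ 0.198069
  G: 96/255 ≈ 0.376471 > 0.04045 → ((0.376471+0.055)/1.055)^2.4 ≈ 0.116971
  B: 240/255 ≈ 0.941176 > 0.04045 → ((0.941176+0.055)/1.055)^2.4 ≈ 0.871367
R_lin = 0.198069, G_lin = 0.116971, B_lin = 0.871367
L = 0.2126×R + 0.7152×G + 0.0722×B
L = 0.2126×0.198069 + 0.7152×0.116971 + 0.0722×0.871367
L ≈ 0.188680


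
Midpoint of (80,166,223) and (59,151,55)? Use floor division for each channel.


Midpoint: each channel = ⌊(C₁+C₂)/2⌋
R: ⌊(80+59)/2⌋ = 69
G: ⌊(166+151)/2⌋ = 158
B: ⌊(223+55)/2⌋ = 139
= RGB(69, 158, 139)


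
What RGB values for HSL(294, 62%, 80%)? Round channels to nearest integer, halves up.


H=294°, S=0.62, L=0.80
C = (1-|2L-1|)×S = (1-|0.60|)×0.62 = 0.248
H' = H/60 = 294/60 ≈ 4.9000; X = C×(1-|H' mod 2 - 1|) = 0.2232
m = L - C/2 = 0.80 - 0.124 = 0.676
Sector ⌊H'⌋ = 4 → (R',G',B') = (0.2232, 0.0, 0.248)
RGB = ((R'+m)×255, (G'+m)×255, (B'+m)×255) = (229.296, 172.38, 235.62)
Round half up → RGB(229, 172, 236)


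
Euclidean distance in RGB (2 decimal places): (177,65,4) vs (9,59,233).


d = √[(R₁-R₂)² + (G₁-G₂)² + (B₁-B₂)²]
d = √[(177-9)² + (65-59)² + (4-233)²]
d = √[28224 + 36 + 52441]
d = √80701
d ≈ 284.08


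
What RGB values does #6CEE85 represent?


6C → 108 (R)
EE → 238 (G)
85 → 133 (B)
= RGB(108, 238, 133)


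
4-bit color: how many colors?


Colors = 2^bits = 2^4
= 16 colors


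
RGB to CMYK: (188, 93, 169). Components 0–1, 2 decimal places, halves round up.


R'=188/255≈0.7373, G'=93/255≈0.3647, B'=169/255≈0.6627
K = 1 - max(R',G',B') = 1 - 188/255 = 67/255 = 0.26274… → 0.26
(1-R'-K)/(1-K) simplifies to (max-R)/max with max = 188:
C = (188-188)/188 = 0/188 = 0 → 0.00
M = (188-93)/188 = 95/188 = 0.50531… → 0.51
Y = (188-169)/188 = 19/188 = 0.10106… → 0.10
= CMYK(0.00, 0.51, 0.10, 0.26)


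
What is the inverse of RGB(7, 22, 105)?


Invert: (255-R, 255-G, 255-B)
R: 255-7 = 248
G: 255-22 = 233
B: 255-105 = 150
= RGB(248, 233, 150)


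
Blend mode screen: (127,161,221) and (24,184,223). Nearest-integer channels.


Screen: C = 255 - (255-A)×(255-B)/255, rounded to nearest integer
R: 255 - (255-127)×(255-24)/255 = 255 - 29568/255 ≈ 255 - 115.953 = 139.047 → 139
G: 255 - (255-161)×(255-184)/255 = 255 - 6674/255 ≈ 255 - 26.173 = 228.827 → 229
B: 255 - (255-221)×(255-223)/255 = 255 - 1088/255 ≈ 255 - 4.267 = 250.733 → 251
= RGB(139, 229, 251)


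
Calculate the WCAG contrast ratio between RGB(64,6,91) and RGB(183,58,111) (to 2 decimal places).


Linearize each sRGB channel c=v/255: c/12.92 if c ≤ 0.04045 else ((c+0.055)/1.055)^2.4
L = 0.2126×R_lin + 0.7152×G_lin + 0.0722×B_lin
Color 1 (64,6,91):
  R=64: 64/255≈0.2510 > 0.04045 → ((0.2510+0.055)/1.055)^2.4 ≈ 0.05127
  G=6: 6/255≈0.0235 ≤ 0.04045 → 0.0235/12.92 ≈ 0.00182
  B=91: 91/255≈0.3569 > 0.04045 → ((0.3569+0.055)/1.055)^2.4 ≈ 0.10462
  L1 = 0.2126×0.05127 + 0.7152×0.00182 + 0.0722×0.10462 ≈ 0.01976
Color 2 (183,58,111):
  R=183: 183/255≈0.7176 > 0.04045 → ((0.7176+0.055)/1.055)^2.4 ≈ 0.47353
  G=58: 58/255≈0.2275 > 0.04045 → ((0.2275+0.055)/1.055)^2.4 ≈ 0.04231
  B=111: 111/255≈0.4353 > 0.04045 → ((0.4353+0.055)/1.055)^2.4 ≈ 0.15896
  L2 = 0.2126×0.47353 + 0.7152×0.04231 + 0.0722×0.15896 ≈ 0.14241
Lighter = 0.14241, Darker = 0.01976
Ratio = (L_lighter + 0.05) / (L_darker + 0.05)
Ratio = (0.14241 + 0.05) / (0.01976 + 0.05) = 0.19241 / 0.06976 ≈ 2.7584
Ratio ≈ 2.76:1


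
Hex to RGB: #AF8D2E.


AF → 175 (R)
8D → 141 (G)
2E → 46 (B)
= RGB(175, 141, 46)


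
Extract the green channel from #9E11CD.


Color: #9E11CD
R = 9E = 158
G = 11 = 17
B = CD = 205
Green = 17


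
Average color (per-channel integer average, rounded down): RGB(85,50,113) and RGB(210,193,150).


Midpoint: each channel = ⌊(C₁+C₂)/2⌋
R: ⌊(85+210)/2⌋ = 147
G: ⌊(50+193)/2⌋ = 121
B: ⌊(113+150)/2⌋ = 131
= RGB(147, 121, 131)


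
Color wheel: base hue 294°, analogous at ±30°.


Base hue: 294°
Left analog: (294 - 30) mod 360 = 264°
Right analog: (294 + 30) mod 360 = 324°
Analogous hues = 264° and 324°


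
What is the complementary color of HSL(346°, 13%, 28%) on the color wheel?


Complement = opposite side of color wheel = hue + 180°
H' = (346 + 180) mod 360 = 166°
S and L unchanged.
= HSL(166°, 13%, 28%)


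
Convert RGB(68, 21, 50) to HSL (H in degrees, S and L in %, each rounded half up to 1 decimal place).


Normalize: R'=68/255≈0.2667, G'=21/255≈0.0824, B'=50/255≈0.1961
Max=68/255, Min=21/255, Δ=Max-Min=47/255
L = (Max+Min)/2 = (68+21)/510 = 89/510 = 0.17450… → L = 17.5%
L ≤ 0.5 → S = Δ/(Max+Min) = 47/(68+21) = 47/89 = 0.52808… → S = 52.8%
(the 1/255 factors cancel in S and H, so raw channel differences can be used)
Max is R' → H = 60 × (((G-B)/Δ) mod 6) = 60 × (((21-50)/47) mod 6)
  (-29)/47 = -0.6170…; negative, so add 6 → 5.3829…
  H = 60 × 5.3829… = 322.978…° → H = 323.0°
= HSL(323.0°, 52.8%, 17.5%)


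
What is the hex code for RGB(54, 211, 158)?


R = 54 → 36 (hex)
G = 211 → D3 (hex)
B = 158 → 9E (hex)
Hex = #36D39E


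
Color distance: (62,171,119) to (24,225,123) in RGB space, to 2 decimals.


d = √[(R₁-R₂)² + (G₁-G₂)² + (B₁-B₂)²]
d = √[(62-24)² + (171-225)² + (119-123)²]
d = √[1444 + 2916 + 16]
d = √4376
d ≈ 66.15


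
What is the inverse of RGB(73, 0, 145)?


Invert: (255-R, 255-G, 255-B)
R: 255-73 = 182
G: 255-0 = 255
B: 255-145 = 110
= RGB(182, 255, 110)


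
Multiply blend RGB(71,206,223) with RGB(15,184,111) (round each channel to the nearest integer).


Multiply: C = A×B/255, rounded to nearest integer
R: 71×15/255 = 1065/255 ≈ 4.176 → 4
G: 206×184/255 = 37904/255 ≈ 148.643 → 149
B: 223×111/255 = 24753/255 ≈ 97.071 → 97
= RGB(4, 149, 97)


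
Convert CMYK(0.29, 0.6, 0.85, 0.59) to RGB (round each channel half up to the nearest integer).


R = 255 × (1-C) × (1-K) = 255 × 0.71 × 0.41 = 74.2305 → 74
G = 255 × (1-M) × (1-K) = 255 × 0.40 × 0.41 = 41.82 → 42
B = 255 × (1-Y) × (1-K) = 255 × 0.15 × 0.41 = 15.6825 → 16
= RGB(74, 42, 16)


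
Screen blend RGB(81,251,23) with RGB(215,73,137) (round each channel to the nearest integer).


Screen: C = 255 - (255-A)×(255-B)/255, rounded to nearest integer
R: 255 - (255-81)×(255-215)/255 = 255 - 6960/255 ≈ 255 - 27.294 = 227.706 → 228
G: 255 - (255-251)×(255-73)/255 = 255 - 728/255 ≈ 255 - 2.855 = 252.145 → 252
B: 255 - (255-23)×(255-137)/255 = 255 - 27376/255 ≈ 255 - 107.357 = 147.643 → 148
= RGB(228, 252, 148)


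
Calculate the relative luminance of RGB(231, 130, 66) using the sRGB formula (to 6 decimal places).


Linearize each channel (sRGB transfer function): c = v/255; c_lin = c/12.92 if c ≤ 0.04045, else ((c+0.055)/1.055)^2.4
  R: 231/255 ≈ 0.905882 > 0.04045 → ((0.905882+0.055)/1.055)^2.4 ≈ 0.799103
  G: 130/255 ≈ 0.509804 > 0.04045 → ((0.509804+0.055)/1.055)^2.4 ≈ 0.223228
  B: 66/255 ≈ 0.258824 > 0.04045 → ((0.258824+0.055)/1.055)^2.4 ≈ 0.054480
R_lin = 0.799103, G_lin = 0.223228, B_lin = 0.054480
L = 0.2126×R + 0.7152×G + 0.0722×B
L = 0.2126×0.799103 + 0.7152×0.223228 + 0.0722×0.054480
L ≈ 0.333475


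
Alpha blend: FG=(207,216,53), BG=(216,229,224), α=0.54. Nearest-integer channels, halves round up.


C = α×F + (1-α)×B, with 1-α = 0.46
R: 0.54×207 + 0.46×216 = 111.78 + 99.36 = 211.14 → 211
G: 0.54×216 + 0.46×229 = 116.64 + 105.34 = 221.98 → 222
B: 0.54×53 + 0.46×224 = 28.62 + 103.04 = 131.66 → 132
= RGB(211, 222, 132)


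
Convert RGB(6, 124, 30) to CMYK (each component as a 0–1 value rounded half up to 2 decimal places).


R'=6/255≈0.0235, G'=124/255≈0.4863, B'=30/255≈0.1176
K = 1 - max(R',G',B') = 1 - 124/255 = 131/255 = 0.51372… → 0.51
(1-R'-K)/(1-K) simplifies to (max-R)/max with max = 124:
C = (124-6)/124 = 118/124 = 0.95161… → 0.95
M = (124-124)/124 = 0/124 = 0 → 0.00
Y = (124-30)/124 = 94/124 = 0.75806… → 0.76
= CMYK(0.95, 0.00, 0.76, 0.51)


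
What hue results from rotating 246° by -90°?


New hue = (H + rotation) mod 360
New hue = (246 -90) mod 360
= 156 mod 360
= 156°


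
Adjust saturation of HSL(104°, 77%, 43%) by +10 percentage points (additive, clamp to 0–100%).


Original S = 77%
Adjustment = +10 percentage points
New S = 77 + (10) = 87
Clamp to [0, 100] → 87
= HSL(104°, 87%, 43%)


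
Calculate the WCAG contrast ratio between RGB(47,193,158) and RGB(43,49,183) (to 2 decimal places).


Linearize each sRGB channel c=v/255: c/12.92 if c ≤ 0.04045 else ((c+0.055)/1.055)^2.4
L = 0.2126×R_lin + 0.7152×G_lin + 0.0722×B_lin
Color 1 (47,193,158):
  R=47: 47/255≈0.1843 > 0.04045 → ((0.1843+0.055)/1.055)^2.4 ≈ 0.02843
  G=193: 193/255≈0.7569 > 0.04045 → ((0.7569+0.055)/1.055)^2.4 ≈ 0.53328
  B=158: 158/255≈0.6196 > 0.04045 → ((0.6196+0.055)/1.055)^2.4 ≈ 0.34191
  L1 = 0.2126×0.02843 + 0.7152×0.53328 + 0.0722×0.34191 ≈ 0.41213
Color 2 (43,49,183):
  R=43: 43/255≈0.1686 > 0.04045 → ((0.1686+0.055)/1.055)^2.4 ≈ 0.02416
  G=49: 49/255≈0.1922 > 0.04045 → ((0.1922+0.055)/1.055)^2.4 ≈ 0.03071
  B=183: 183/255≈0.7176 > 0.04045 → ((0.7176+0.055)/1.055)^2.4 ≈ 0.47353
  L2 = 0.2126×0.02416 + 0.7152×0.03071 + 0.0722×0.47353 ≈ 0.06129
Lighter = 0.41213, Darker = 0.06129
Ratio = (L_lighter + 0.05) / (L_darker + 0.05)
Ratio = (0.41213 + 0.05) / (0.06129 + 0.05) = 0.46213 / 0.11129 ≈ 4.1524
Ratio ≈ 4.15:1


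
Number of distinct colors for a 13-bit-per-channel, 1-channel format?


Total bits = 13 bits/channel × 1 channels = 13 bits
Distinct colors = 2^13
= 8,192 colors


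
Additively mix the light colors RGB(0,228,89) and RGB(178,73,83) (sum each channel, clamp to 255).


Additive: each channel = min(255, C₁+C₂)
R: 0+178 = 178 → 178
G: 228+73 = 301 → 255
B: 89+83 = 172 → 172
= RGB(178, 255, 172)


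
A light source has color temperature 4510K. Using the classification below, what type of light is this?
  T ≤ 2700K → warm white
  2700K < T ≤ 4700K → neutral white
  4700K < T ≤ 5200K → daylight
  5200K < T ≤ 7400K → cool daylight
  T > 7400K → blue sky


Temperature: 4510K
2700K < 4510K ≤ 4700K → neutral white
Classification: neutral white


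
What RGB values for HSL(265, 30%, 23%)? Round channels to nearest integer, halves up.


H=265°, S=0.30, L=0.23
C = (1-|2L-1|)×S = (1-|-0.54|)×0.30 = 0.138
H' = H/60 = 265/60 ≈ 4.4167; X = C×(1-|H' mod 2 - 1|) = 0.0575
m = L - C/2 = 0.23 - 0.069 = 0.161
Sector ⌊H'⌋ = 4 → (R',G',B') = (0.0575, 0.0, 0.138)
RGB = ((R'+m)×255, (G'+m)×255, (B'+m)×255) = (55.7175, 41.055, 76.245)
Round half up → RGB(56, 41, 76)


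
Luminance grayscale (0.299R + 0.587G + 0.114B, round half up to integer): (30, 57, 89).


Gray = 0.299×R + 0.587×G + 0.114×B
Gray = 0.299×30 + 0.587×57 + 0.114×89
Gray = 8.970 + 33.459 + 10.146
Gray = 52.575 → round half up → 53
Gray = 53


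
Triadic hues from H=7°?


Triadic: equally spaced at 120° intervals
H1 = 7°
H2 = (7 + 120) mod 360 = 127°
H3 = (7 + 240) mod 360 = 247°
Triadic = 7°, 127°, 247°


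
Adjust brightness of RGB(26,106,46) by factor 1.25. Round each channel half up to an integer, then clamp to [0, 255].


Multiply each channel by 1.25, round half up, clamp to [0, 255]
R: 26×1.25 = 32.5 → round → 33
G: 106×1.25 = 132.5 → round → 133
B: 46×1.25 = 57.5 → round → 58
= RGB(33, 133, 58)


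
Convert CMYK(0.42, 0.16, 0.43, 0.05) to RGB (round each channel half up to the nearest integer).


R = 255 × (1-C) × (1-K) = 255 × 0.58 × 0.95 = 140.505 → 141
G = 255 × (1-M) × (1-K) = 255 × 0.84 × 0.95 = 203.49 → 203
B = 255 × (1-Y) × (1-K) = 255 × 0.57 × 0.95 = 138.0825 → 138
= RGB(141, 203, 138)


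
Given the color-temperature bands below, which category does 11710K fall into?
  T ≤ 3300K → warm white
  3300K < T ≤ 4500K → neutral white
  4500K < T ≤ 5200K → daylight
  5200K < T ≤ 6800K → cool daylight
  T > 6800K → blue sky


Temperature: 11710K
11710K > 6800K → blue sky
Classification: blue sky


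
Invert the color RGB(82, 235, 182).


Invert: (255-R, 255-G, 255-B)
R: 255-82 = 173
G: 255-235 = 20
B: 255-182 = 73
= RGB(173, 20, 73)


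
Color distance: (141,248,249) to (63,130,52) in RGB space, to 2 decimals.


d = √[(R₁-R₂)² + (G₁-G₂)² + (B₁-B₂)²]
d = √[(141-63)² + (248-130)² + (249-52)²]
d = √[6084 + 13924 + 38809]
d = √58817
d ≈ 242.52


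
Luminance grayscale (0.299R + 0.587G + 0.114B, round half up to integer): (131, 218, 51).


Gray = 0.299×R + 0.587×G + 0.114×B
Gray = 0.299×131 + 0.587×218 + 0.114×51
Gray = 39.169 + 127.966 + 5.814
Gray = 172.949 → round half up → 173
Gray = 173


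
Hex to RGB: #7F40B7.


7F → 127 (R)
40 → 64 (G)
B7 → 183 (B)
= RGB(127, 64, 183)


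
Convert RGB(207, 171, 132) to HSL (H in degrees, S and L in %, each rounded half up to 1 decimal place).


Normalize: R'=207/255≈0.8118, G'=171/255≈0.6706, B'=132/255≈0.5176
Max=207/255, Min=132/255, Δ=Max-Min=75/255
L = (Max+Min)/2 = (207+132)/510 = 339/510 = 0.66470… → L = 66.5%
L > 0.5 → S = Δ/(2-Max-Min) = 75/(510-207-132) = 75/171 = 0.43859… → S = 43.9%
(the 1/255 factors cancel in S and H, so raw channel differences can be used)
Max is R' → H = 60 × (((G-B)/Δ) mod 6) = 60 × (((171-132)/75) mod 6)
  39/75 = 0.52
  H = 60 × 0.52 = 31.2° → H = 31.2°
= HSL(31.2°, 43.9%, 66.5%)


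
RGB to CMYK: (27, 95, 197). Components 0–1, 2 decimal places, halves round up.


R'=27/255≈0.1059, G'=95/255≈0.3725, B'=197/255≈0.7725
K = 1 - max(R',G',B') = 1 - 197/255 = 58/255 = 0.22745… → 0.23
(1-R'-K)/(1-K) simplifies to (max-R)/max with max = 197:
C = (197-27)/197 = 170/197 = 0.86294… → 0.86
M = (197-95)/197 = 102/197 = 0.51776… → 0.52
Y = (197-197)/197 = 0/197 = 0 → 0.00
= CMYK(0.86, 0.52, 0.00, 0.23)


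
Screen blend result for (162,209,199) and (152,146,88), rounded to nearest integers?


Screen: C = 255 - (255-A)×(255-B)/255, rounded to nearest integer
R: 255 - (255-162)×(255-152)/255 = 255 - 9579/255 ≈ 255 - 37.565 = 217.435 → 217
G: 255 - (255-209)×(255-146)/255 = 255 - 5014/255 ≈ 255 - 19.663 = 235.337 → 235
B: 255 - (255-199)×(255-88)/255 = 255 - 9352/255 ≈ 255 - 36.675 = 218.325 → 218
= RGB(217, 235, 218)


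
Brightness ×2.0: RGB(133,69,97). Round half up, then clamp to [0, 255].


Multiply each channel by 2.0, round half up, clamp to [0, 255]
R: 133×2.0 = 266 → clamp → 255
G: 69×2.0 = 138
B: 97×2.0 = 194
= RGB(255, 138, 194)


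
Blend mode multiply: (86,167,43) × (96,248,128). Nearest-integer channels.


Multiply: C = A×B/255, rounded to nearest integer
R: 86×96/255 = 8256/255 ≈ 32.376 → 32
G: 167×248/255 = 41416/255 ≈ 162.416 → 162
B: 43×128/255 = 5504/255 ≈ 21.584 → 22
= RGB(32, 162, 22)


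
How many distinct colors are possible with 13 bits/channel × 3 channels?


Total bits = 13 bits/channel × 3 channels = 39 bits
Distinct colors = 2^39
= 549,755,813,888 colors


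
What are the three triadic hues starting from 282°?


Triadic: equally spaced at 120° intervals
H1 = 282°
H2 = (282 + 120) mod 360 = 42°
H3 = (282 + 240) mod 360 = 162°
Triadic = 282°, 42°, 162°


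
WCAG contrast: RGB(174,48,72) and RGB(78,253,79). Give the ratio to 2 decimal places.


Linearize each sRGB channel c=v/255: c/12.92 if c ≤ 0.04045 else ((c+0.055)/1.055)^2.4
L = 0.2126×R_lin + 0.7152×G_lin + 0.0722×B_lin
Color 1 (174,48,72):
  R=174: 174/255≈0.6824 > 0.04045 → ((0.6824+0.055)/1.055)^2.4 ≈ 0.42327
  G=48: 48/255≈0.1882 > 0.04045 → ((0.1882+0.055)/1.055)^2.4 ≈ 0.02956
  B=72: 72/255≈0.2824 > 0.04045 → ((0.2824+0.055)/1.055)^2.4 ≈ 0.06480
  L1 = 0.2126×0.42327 + 0.7152×0.02956 + 0.0722×0.06480 ≈ 0.11580
Color 2 (78,253,79):
  R=78: 78/255≈0.3059 > 0.04045 → ((0.3059+0.055)/1.055)^2.4 ≈ 0.07619
  G=253: 253/255≈0.9922 > 0.04045 → ((0.9922+0.055)/1.055)^2.4 ≈ 0.98225
  B=79: 79/255≈0.3098 > 0.04045 → ((0.3098+0.055)/1.055)^2.4 ≈ 0.07819
  L2 = 0.2126×0.07619 + 0.7152×0.98225 + 0.0722×0.07819 ≈ 0.72435
Lighter = 0.72435, Darker = 0.11580
Ratio = (L_lighter + 0.05) / (L_darker + 0.05)
Ratio = (0.72435 + 0.05) / (0.11580 + 0.05) = 0.77435 / 0.16580 ≈ 4.6702
Ratio ≈ 4.67:1


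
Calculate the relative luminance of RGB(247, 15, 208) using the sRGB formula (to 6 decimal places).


Linearize each channel (sRGB transfer function): c = v/255; c_lin = c/12.92 if c ≤ 0.04045, else ((c+0.055)/1.055)^2.4
  R: 247/255 ≈ 0.968627 > 0.04045 → ((0.968627+0.055)/1.055)^2.4 ≈ 0.930111
  G: 15/255 ≈ 0.058824 > 0.04045 → ((0.058824+0.055)/1.055)^2.4 ≈ 0.004777
  B: 208/255 ≈ 0.815686 > 0.04045 → ((0.815686+0.055)/1.055)^2.4 ≈ 0.630757
R_lin = 0.930111, G_lin = 0.004777, B_lin = 0.630757
L = 0.2126×R + 0.7152×G + 0.0722×B
L = 0.2126×0.930111 + 0.7152×0.004777 + 0.0722×0.630757
L ≈ 0.246699


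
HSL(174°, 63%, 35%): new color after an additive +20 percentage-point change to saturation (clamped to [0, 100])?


Original S = 63%
Adjustment = +20 percentage points
New S = 63 + (20) = 83
Clamp to [0, 100] → 83
= HSL(174°, 83%, 35%)


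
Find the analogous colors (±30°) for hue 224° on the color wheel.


Base hue: 224°
Left analog: (224 - 30) mod 360 = 194°
Right analog: (224 + 30) mod 360 = 254°
Analogous hues = 194° and 254°


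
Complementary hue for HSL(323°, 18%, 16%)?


Complement = opposite side of color wheel = hue + 180°
H' = (323 + 180) mod 360 = 143°
S and L unchanged.
= HSL(143°, 18%, 16%)


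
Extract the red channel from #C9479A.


Color: #C9479A
R = C9 = 201
G = 47 = 71
B = 9A = 154
Red = 201


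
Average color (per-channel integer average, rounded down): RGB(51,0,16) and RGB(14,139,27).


Midpoint: each channel = ⌊(C₁+C₂)/2⌋
R: ⌊(51+14)/2⌋ = 32
G: ⌊(0+139)/2⌋ = 69
B: ⌊(16+27)/2⌋ = 21
= RGB(32, 69, 21)


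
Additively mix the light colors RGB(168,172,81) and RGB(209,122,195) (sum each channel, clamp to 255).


Additive: each channel = min(255, C₁+C₂)
R: 168+209 = 377 → 255
G: 172+122 = 294 → 255
B: 81+195 = 276 → 255
= RGB(255, 255, 255)


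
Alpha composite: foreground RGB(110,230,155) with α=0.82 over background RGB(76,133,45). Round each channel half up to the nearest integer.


C = α×F + (1-α)×B, with 1-α = 0.18
R: 0.82×110 + 0.18×76 = 90.20 + 13.68 = 103.88 → 104
G: 0.82×230 + 0.18×133 = 188.60 + 23.94 = 212.54 → 213
B: 0.82×155 + 0.18×45 = 127.10 + 8.10 = 135.20 → 135
= RGB(104, 213, 135)


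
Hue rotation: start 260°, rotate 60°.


New hue = (H + rotation) mod 360
New hue = (260 + 60) mod 360
= 320 mod 360
= 320°


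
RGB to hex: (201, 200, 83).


R = 201 → C9 (hex)
G = 200 → C8 (hex)
B = 83 → 53 (hex)
Hex = #C9C853


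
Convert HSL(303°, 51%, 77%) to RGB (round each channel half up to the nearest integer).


H=303°, S=0.51, L=0.77
C = (1-|2L-1|)×S = (1-|0.54|)×0.51 = 0.2346
H' = H/60 = 303/60 ≈ 5.0500; X = C×(1-|H' mod 2 - 1|) = 0.22287
m = L - C/2 = 0.77 - 0.1173 = 0.6527
Sector ⌊H'⌋ = 5 → (R',G',B') = (0.2346, 0.0, 0.22287)
RGB = ((R'+m)×255, (G'+m)×255, (B'+m)×255) = (226.2615, 166.4385, 223.27035)
Round half up → RGB(226, 166, 223)


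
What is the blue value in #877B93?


Color: #877B93
R = 87 = 135
G = 7B = 123
B = 93 = 147
Blue = 147


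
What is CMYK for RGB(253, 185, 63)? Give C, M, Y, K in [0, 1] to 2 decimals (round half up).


R'=253/255≈0.9922, G'=185/255≈0.7255, B'=63/255≈0.2471
K = 1 - max(R',G',B') = 1 - 253/255 = 2/255 = 0.00784… → 0.01
(1-R'-K)/(1-K) simplifies to (max-R)/max with max = 253:
C = (253-253)/253 = 0/253 = 0 → 0.00
M = (253-185)/253 = 68/253 = 0.26877… → 0.27
Y = (253-63)/253 = 190/253 = 0.75098… → 0.75
= CMYK(0.00, 0.27, 0.75, 0.01)


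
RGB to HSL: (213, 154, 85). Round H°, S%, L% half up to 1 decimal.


Normalize: R'=213/255≈0.8353, G'=154/255≈0.6039, B'=85/255≈0.3333
Max=213/255, Min=85/255, Δ=Max-Min=128/255
L = (Max+Min)/2 = (213+85)/510 = 298/510 = 0.58431… → L = 58.4%
L > 0.5 → S = Δ/(2-Max-Min) = 128/(510-213-85) = 128/212 = 0.60377… → S = 60.4%
(the 1/255 factors cancel in S and H, so raw channel differences can be used)
Max is R' → H = 60 × (((G-B)/Δ) mod 6) = 60 × (((154-85)/128) mod 6)
  69/128 = 0.5390…
  H = 60 × 0.5390… = 32.343…° → H = 32.3°
= HSL(32.3°, 60.4%, 58.4%)


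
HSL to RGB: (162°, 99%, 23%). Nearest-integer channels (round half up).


H=162°, S=0.99, L=0.23
C = (1-|2L-1|)×S = (1-|-0.54|)×0.99 = 0.4554
H' = H/60 = 162/60 ≈ 2.7000; X = C×(1-|H' mod 2 - 1|) = 0.31878
m = L - C/2 = 0.23 - 0.2277 = 0.0023
Sector ⌊H'⌋ = 2 → (R',G',B') = (0.0, 0.4554, 0.31878)
RGB = ((R'+m)×255, (G'+m)×255, (B'+m)×255) = (0.5865, 116.7135, 81.8754)
Round half up → RGB(1, 117, 82)


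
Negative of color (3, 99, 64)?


Invert: (255-R, 255-G, 255-B)
R: 255-3 = 252
G: 255-99 = 156
B: 255-64 = 191
= RGB(252, 156, 191)


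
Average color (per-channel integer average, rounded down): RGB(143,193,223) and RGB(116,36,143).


Midpoint: each channel = ⌊(C₁+C₂)/2⌋
R: ⌊(143+116)/2⌋ = 129
G: ⌊(193+36)/2⌋ = 114
B: ⌊(223+143)/2⌋ = 183
= RGB(129, 114, 183)


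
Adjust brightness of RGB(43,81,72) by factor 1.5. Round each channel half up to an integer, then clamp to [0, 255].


Multiply each channel by 1.5, round half up, clamp to [0, 255]
R: 43×1.5 = 64.5 → round → 65
G: 81×1.5 = 121.5 → round → 122
B: 72×1.5 = 108
= RGB(65, 122, 108)


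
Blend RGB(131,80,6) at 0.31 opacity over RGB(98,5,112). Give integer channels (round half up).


C = α×F + (1-α)×B, with 1-α = 0.69
R: 0.31×131 + 0.69×98 = 40.61 + 67.62 = 108.23 → 108
G: 0.31×80 + 0.69×5 = 24.80 + 3.45 = 28.25 → 28
B: 0.31×6 + 0.69×112 = 1.86 + 77.28 = 79.14 → 79
= RGB(108, 28, 79)


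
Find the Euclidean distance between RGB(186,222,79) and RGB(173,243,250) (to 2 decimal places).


d = √[(R₁-R₂)² + (G₁-G₂)² + (B₁-B₂)²]
d = √[(186-173)² + (222-243)² + (79-250)²]
d = √[169 + 441 + 29241]
d = √29851
d ≈ 172.77


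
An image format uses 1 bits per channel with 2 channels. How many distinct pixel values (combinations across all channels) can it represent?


Total bits = 1 bits/channel × 2 channels = 2 bits
Distinct pixel values = 2^2
= 4 pixel values


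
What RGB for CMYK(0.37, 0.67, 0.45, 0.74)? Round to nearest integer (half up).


R = 255 × (1-C) × (1-K) = 255 × 0.63 × 0.26 = 41.769 → 42
G = 255 × (1-M) × (1-K) = 255 × 0.33 × 0.26 = 21.879 → 22
B = 255 × (1-Y) × (1-K) = 255 × 0.55 × 0.26 = 36.465 → 36
= RGB(42, 22, 36)


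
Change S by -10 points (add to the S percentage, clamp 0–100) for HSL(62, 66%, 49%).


Original S = 66%
Adjustment = -10 percentage points
New S = 66 + (-10) = 56
Clamp to [0, 100] → 56
= HSL(62°, 56%, 49%)


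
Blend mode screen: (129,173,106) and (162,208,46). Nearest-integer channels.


Screen: C = 255 - (255-A)×(255-B)/255, rounded to nearest integer
R: 255 - (255-129)×(255-162)/255 = 255 - 11718/255 ≈ 255 - 45.953 = 209.047 → 209
G: 255 - (255-173)×(255-208)/255 = 255 - 3854/255 ≈ 255 - 15.114 = 239.886 → 240
B: 255 - (255-106)×(255-46)/255 = 255 - 31141/255 ≈ 255 - 122.122 = 132.878 → 133
= RGB(209, 240, 133)


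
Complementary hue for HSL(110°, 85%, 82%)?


Complement = opposite side of color wheel = hue + 180°
H' = (110 + 180) mod 360 = 290°
S and L unchanged.
= HSL(290°, 85%, 82%)


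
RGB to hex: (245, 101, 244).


R = 245 → F5 (hex)
G = 101 → 65 (hex)
B = 244 → F4 (hex)
Hex = #F565F4


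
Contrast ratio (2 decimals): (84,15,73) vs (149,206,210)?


Linearize each sRGB channel c=v/255: c/12.92 if c ≤ 0.04045 else ((c+0.055)/1.055)^2.4
L = 0.2126×R_lin + 0.7152×G_lin + 0.0722×B_lin
Color 1 (84,15,73):
  R=84: 84/255≈0.3294 > 0.04045 → ((0.3294+0.055)/1.055)^2.4 ≈ 0.08866
  G=15: 15/255≈0.0588 > 0.04045 → ((0.0588+0.055)/1.055)^2.4 ≈ 0.00478
  B=73: 73/255≈0.2863 > 0.04045 → ((0.2863+0.055)/1.055)^2.4 ≈ 0.06663
  L1 = 0.2126×0.08866 + 0.7152×0.00478 + 0.0722×0.06663 ≈ 0.02708
Color 2 (149,206,210):
  R=149: 149/255≈0.5843 > 0.04045 → ((0.5843+0.055)/1.055)^2.4 ≈ 0.30054
  G=206: 206/255≈0.8078 > 0.04045 → ((0.8078+0.055)/1.055)^2.4 ≈ 0.61721
  B=210: 210/255≈0.8235 > 0.04045 → ((0.8235+0.055)/1.055)^2.4 ≈ 0.64448
  L2 = 0.2126×0.30054 + 0.7152×0.61721 + 0.0722×0.64448 ≈ 0.55185
Lighter = 0.55185, Darker = 0.02708
Ratio = (L_lighter + 0.05) / (L_darker + 0.05)
Ratio = (0.55185 + 0.05) / (0.02708 + 0.05) = 0.60185 / 0.07708 ≈ 7.8087
Ratio ≈ 7.81:1


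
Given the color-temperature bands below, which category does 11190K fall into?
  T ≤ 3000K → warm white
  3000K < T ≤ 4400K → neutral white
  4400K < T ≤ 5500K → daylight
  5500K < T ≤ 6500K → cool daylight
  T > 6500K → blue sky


Temperature: 11190K
11190K > 6500K → blue sky
Classification: blue sky


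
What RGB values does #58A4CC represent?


58 → 88 (R)
A4 → 164 (G)
CC → 204 (B)
= RGB(88, 164, 204)


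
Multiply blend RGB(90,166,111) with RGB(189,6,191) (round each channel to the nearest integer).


Multiply: C = A×B/255, rounded to nearest integer
R: 90×189/255 = 17010/255 ≈ 66.706 → 67
G: 166×6/255 = 996/255 ≈ 3.906 → 4
B: 111×191/255 = 21201/255 ≈ 83.141 → 83
= RGB(67, 4, 83)


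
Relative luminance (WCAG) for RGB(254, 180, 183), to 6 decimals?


Linearize each channel (sRGB transfer function): c = v/255; c_lin = c/12.92 if c ≤ 0.04045, else ((c+0.055)/1.055)^2.4
  R: 254/255 ≈ 0.996078 > 0.04045 → ((0.996078+0.055)/1.055)^2.4 ≈ 0.991102
  G: 180/255 ≈ 0.705882 > 0.04045 → ((0.705882+0.055)/1.055)^2.4 ≈ 0.456411
  B: 183/255 ≈ 0.717647 > 0.04045 → ((0.717647+0.055)/1.055)^2.4 ≈ 0.473531
R_lin = 0.991102, G_lin = 0.456411, B_lin = 0.473531
L = 0.2126×R + 0.7152×G + 0.0722×B
L = 0.2126×0.991102 + 0.7152×0.456411 + 0.0722×0.473531
L ≈ 0.571322


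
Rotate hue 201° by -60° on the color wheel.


New hue = (H + rotation) mod 360
New hue = (201 -60) mod 360
= 141 mod 360
= 141°


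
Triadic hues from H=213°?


Triadic: equally spaced at 120° intervals
H1 = 213°
H2 = (213 + 120) mod 360 = 333°
H3 = (213 + 240) mod 360 = 93°
Triadic = 213°, 333°, 93°


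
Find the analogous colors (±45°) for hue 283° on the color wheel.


Base hue: 283°
Left analog: (283 - 45) mod 360 = 238°
Right analog: (283 + 45) mod 360 = 328°
Analogous hues = 238° and 328°


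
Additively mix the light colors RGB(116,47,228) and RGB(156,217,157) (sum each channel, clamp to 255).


Additive: each channel = min(255, C₁+C₂)
R: 116+156 = 272 → 255
G: 47+217 = 264 → 255
B: 228+157 = 385 → 255
= RGB(255, 255, 255)


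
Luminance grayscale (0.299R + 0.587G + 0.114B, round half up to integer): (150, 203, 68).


Gray = 0.299×R + 0.587×G + 0.114×B
Gray = 0.299×150 + 0.587×203 + 0.114×68
Gray = 44.850 + 119.161 + 7.752
Gray = 171.763 → round half up → 172
Gray = 172


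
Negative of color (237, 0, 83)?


Invert: (255-R, 255-G, 255-B)
R: 255-237 = 18
G: 255-0 = 255
B: 255-83 = 172
= RGB(18, 255, 172)


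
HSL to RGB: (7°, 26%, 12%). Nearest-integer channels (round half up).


H=7°, S=0.26, L=0.12
C = (1-|2L-1|)×S = (1-|-0.76|)×0.26 = 0.0624
H' = H/60 = 7/60 ≈ 0.1167; X = C×(1-|H' mod 2 - 1|) = 0.00728
m = L - C/2 = 0.12 - 0.0312 = 0.0888
Sector ⌊H'⌋ = 0 → (R',G',B') = (0.0624, 0.00728, 0.0)
RGB = ((R'+m)×255, (G'+m)×255, (B'+m)×255) = (38.556, 24.5004, 22.644)
Round half up → RGB(39, 25, 23)


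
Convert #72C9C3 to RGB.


72 → 114 (R)
C9 → 201 (G)
C3 → 195 (B)
= RGB(114, 201, 195)


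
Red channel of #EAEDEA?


Color: #EAEDEA
R = EA = 234
G = ED = 237
B = EA = 234
Red = 234


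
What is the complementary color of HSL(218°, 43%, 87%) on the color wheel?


Complement = opposite side of color wheel = hue + 180°
H' = (218 + 180) mod 360 = 38°
S and L unchanged.
= HSL(38°, 43%, 87%)


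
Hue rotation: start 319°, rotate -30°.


New hue = (H + rotation) mod 360
New hue = (319 -30) mod 360
= 289 mod 360
= 289°


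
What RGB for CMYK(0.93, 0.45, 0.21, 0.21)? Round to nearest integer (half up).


R = 255 × (1-C) × (1-K) = 255 × 0.07 × 0.79 = 14.1015 → 14
G = 255 × (1-M) × (1-K) = 255 × 0.55 × 0.79 = 110.7975 → 111
B = 255 × (1-Y) × (1-K) = 255 × 0.79 × 0.79 = 159.1455 → 159
= RGB(14, 111, 159)


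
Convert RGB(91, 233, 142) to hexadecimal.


R = 91 → 5B (hex)
G = 233 → E9 (hex)
B = 142 → 8E (hex)
Hex = #5BE98E


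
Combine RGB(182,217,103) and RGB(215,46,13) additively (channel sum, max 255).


Additive: each channel = min(255, C₁+C₂)
R: 182+215 = 397 → 255
G: 217+46 = 263 → 255
B: 103+13 = 116 → 116
= RGB(255, 255, 116)


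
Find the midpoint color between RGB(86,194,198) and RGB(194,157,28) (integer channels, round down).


Midpoint: each channel = ⌊(C₁+C₂)/2⌋
R: ⌊(86+194)/2⌋ = 140
G: ⌊(194+157)/2⌋ = 175
B: ⌊(198+28)/2⌋ = 113
= RGB(140, 175, 113)


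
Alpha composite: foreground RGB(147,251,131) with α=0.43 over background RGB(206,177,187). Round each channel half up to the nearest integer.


C = α×F + (1-α)×B, with 1-α = 0.57
R: 0.43×147 + 0.57×206 = 63.21 + 117.42 = 180.63 → 181
G: 0.43×251 + 0.57×177 = 107.93 + 100.89 = 208.82 → 209
B: 0.43×131 + 0.57×187 = 56.33 + 106.59 = 162.92 → 163
= RGB(181, 209, 163)


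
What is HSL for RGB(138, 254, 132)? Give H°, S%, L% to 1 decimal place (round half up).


Normalize: R'=138/255≈0.5412, G'=254/255≈0.9961, B'=132/255≈0.5176
Max=254/255, Min=132/255, Δ=Max-Min=122/255
L = (Max+Min)/2 = (254+132)/510 = 386/510 = 0.75686… → L = 75.7%
L > 0.5 → S = Δ/(2-Max-Min) = 122/(510-254-132) = 122/124 = 0.98387… → S = 98.4%
(the 1/255 factors cancel in S and H, so raw channel differences can be used)
Max is G' → H = 60 × ((B-R)/Δ + 2) = 60 × ((132-138)/122 + 2)
  -6/122 + 2 = -0.0491… + 2 = 1.9508…
  H = 60 × 1.9508… = 117.049…° → H = 117.0°
= HSL(117.0°, 98.4%, 75.7%)


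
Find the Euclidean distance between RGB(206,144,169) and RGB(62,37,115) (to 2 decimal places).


d = √[(R₁-R₂)² + (G₁-G₂)² + (B₁-B₂)²]
d = √[(206-62)² + (144-37)² + (169-115)²]
d = √[20736 + 11449 + 2916]
d = √35101
d ≈ 187.35


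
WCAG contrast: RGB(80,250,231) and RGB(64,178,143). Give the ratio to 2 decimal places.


Linearize each sRGB channel c=v/255: c/12.92 if c ≤ 0.04045 else ((c+0.055)/1.055)^2.4
L = 0.2126×R_lin + 0.7152×G_lin + 0.0722×B_lin
Color 1 (80,250,231):
  R=80: 80/255≈0.3137 > 0.04045 → ((0.3137+0.055)/1.055)^2.4 ≈ 0.08022
  G=250: 250/255≈0.9804 > 0.04045 → ((0.9804+0.055)/1.055)^2.4 ≈ 0.95597
  B=231: 231/255≈0.9059 > 0.04045 → ((0.9059+0.055)/1.055)^2.4 ≈ 0.79910
  L1 = 0.2126×0.08022 + 0.7152×0.95597 + 0.0722×0.79910 ≈ 0.75846
Color 2 (64,178,143):
  R=64: 64/255≈0.2510 > 0.04045 → ((0.2510+0.055)/1.055)^2.4 ≈ 0.05127
  G=178: 178/255≈0.6980 > 0.04045 → ((0.6980+0.055)/1.055)^2.4 ≈ 0.44520
  B=143: 143/255≈0.5608 > 0.04045 → ((0.5608+0.055)/1.055)^2.4 ≈ 0.27468
  L2 = 0.2126×0.05127 + 0.7152×0.44520 + 0.0722×0.27468 ≈ 0.34914
Lighter = 0.75846, Darker = 0.34914
Ratio = (L_lighter + 0.05) / (L_darker + 0.05)
Ratio = (0.75846 + 0.05) / (0.34914 + 0.05) = 0.80846 / 0.39914 ≈ 2.0255
Ratio ≈ 2.03:1


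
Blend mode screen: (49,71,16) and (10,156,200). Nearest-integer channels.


Screen: C = 255 - (255-A)×(255-B)/255, rounded to nearest integer
R: 255 - (255-49)×(255-10)/255 = 255 - 50470/255 ≈ 255 - 197.922 = 57.078 → 57
G: 255 - (255-71)×(255-156)/255 = 255 - 18216/255 ≈ 255 - 71.435 = 183.565 → 184
B: 255 - (255-16)×(255-200)/255 = 255 - 13145/255 ≈ 255 - 51.549 = 203.451 → 203
= RGB(57, 184, 203)
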